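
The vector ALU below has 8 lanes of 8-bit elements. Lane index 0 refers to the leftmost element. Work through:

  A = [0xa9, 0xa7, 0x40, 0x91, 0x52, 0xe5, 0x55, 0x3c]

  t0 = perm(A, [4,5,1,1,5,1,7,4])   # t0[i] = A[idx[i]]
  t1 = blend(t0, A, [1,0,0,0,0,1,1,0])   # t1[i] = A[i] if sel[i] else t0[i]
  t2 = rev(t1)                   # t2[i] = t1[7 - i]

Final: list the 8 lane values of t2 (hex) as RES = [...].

→ t0 |52|e5|a7|a7|e5|a7|3c|52|
→ t1 |a9|e5|a7|a7|e5|e5|55|52|
→ t2 |52|55|e5|e5|a7|a7|e5|a9|

RES = [0x52, 0x55, 0xe5, 0xe5, 0xa7, 0xa7, 0xe5, 0xa9]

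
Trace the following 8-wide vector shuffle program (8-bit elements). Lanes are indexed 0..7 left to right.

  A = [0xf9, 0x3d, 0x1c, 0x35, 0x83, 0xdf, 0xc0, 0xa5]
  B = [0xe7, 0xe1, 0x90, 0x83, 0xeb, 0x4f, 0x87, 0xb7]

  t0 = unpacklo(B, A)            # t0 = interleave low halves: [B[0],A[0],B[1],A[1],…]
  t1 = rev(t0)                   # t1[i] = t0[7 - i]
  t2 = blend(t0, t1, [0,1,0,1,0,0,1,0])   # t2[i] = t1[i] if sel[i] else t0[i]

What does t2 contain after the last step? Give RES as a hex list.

→ t0 |e7|f9|e1|3d|90|1c|83|35|
→ t1 |35|83|1c|90|3d|e1|f9|e7|
→ t2 |e7|83|e1|90|90|1c|f9|35|

RES = [0xe7, 0x83, 0xe1, 0x90, 0x90, 0x1c, 0xf9, 0x35]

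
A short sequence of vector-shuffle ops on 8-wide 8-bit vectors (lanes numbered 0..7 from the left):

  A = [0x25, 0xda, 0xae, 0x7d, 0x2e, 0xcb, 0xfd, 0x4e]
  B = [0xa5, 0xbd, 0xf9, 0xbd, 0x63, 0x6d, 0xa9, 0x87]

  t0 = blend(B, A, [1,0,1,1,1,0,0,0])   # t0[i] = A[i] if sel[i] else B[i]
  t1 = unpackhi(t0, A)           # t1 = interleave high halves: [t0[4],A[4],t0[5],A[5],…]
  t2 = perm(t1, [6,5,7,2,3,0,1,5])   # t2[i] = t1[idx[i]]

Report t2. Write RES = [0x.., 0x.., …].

RES = [0x87, 0xfd, 0x4e, 0x6d, 0xcb, 0x2e, 0x2e, 0xfd]

→ t0 |25|bd|ae|7d|2e|6d|a9|87|
→ t1 |2e|2e|6d|cb|a9|fd|87|4e|
→ t2 |87|fd|4e|6d|cb|2e|2e|fd|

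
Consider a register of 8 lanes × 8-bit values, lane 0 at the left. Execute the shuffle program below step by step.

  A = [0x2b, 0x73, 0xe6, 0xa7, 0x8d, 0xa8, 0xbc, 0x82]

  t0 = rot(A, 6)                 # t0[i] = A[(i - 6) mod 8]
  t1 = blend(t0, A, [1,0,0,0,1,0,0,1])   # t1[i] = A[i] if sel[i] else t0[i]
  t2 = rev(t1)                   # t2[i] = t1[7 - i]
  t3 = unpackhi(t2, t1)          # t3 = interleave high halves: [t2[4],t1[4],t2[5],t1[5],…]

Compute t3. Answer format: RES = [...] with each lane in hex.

RES = [ 0xa8  0x8d  0x8d  0x82  0xa7  0x2b  0x2b  0x82 ]

t0 = [0xe6, 0xa7, 0x8d, 0xa8, 0xbc, 0x82, 0x2b, 0x73]
t1 = [0x2b, 0xa7, 0x8d, 0xa8, 0x8d, 0x82, 0x2b, 0x82]
t2 = [0x82, 0x2b, 0x82, 0x8d, 0xa8, 0x8d, 0xa7, 0x2b]
t3 = [0xa8, 0x8d, 0x8d, 0x82, 0xa7, 0x2b, 0x2b, 0x82]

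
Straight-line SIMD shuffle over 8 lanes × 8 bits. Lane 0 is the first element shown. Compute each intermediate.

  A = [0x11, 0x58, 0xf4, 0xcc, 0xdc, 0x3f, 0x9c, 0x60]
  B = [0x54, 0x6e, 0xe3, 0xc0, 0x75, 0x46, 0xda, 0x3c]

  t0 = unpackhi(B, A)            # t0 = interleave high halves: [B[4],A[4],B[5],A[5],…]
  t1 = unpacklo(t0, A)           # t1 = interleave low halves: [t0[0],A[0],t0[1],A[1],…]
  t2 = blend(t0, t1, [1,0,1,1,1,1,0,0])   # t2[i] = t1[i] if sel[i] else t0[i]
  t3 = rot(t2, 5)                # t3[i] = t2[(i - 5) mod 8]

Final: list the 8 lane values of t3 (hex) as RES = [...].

→ t0 |75|dc|46|3f|da|9c|3c|60|
→ t1 |75|11|dc|58|46|f4|3f|cc|
→ t2 |75|dc|dc|58|46|f4|3c|60|
→ t3 |58|46|f4|3c|60|75|dc|dc|

RES = [0x58, 0x46, 0xf4, 0x3c, 0x60, 0x75, 0xdc, 0xdc]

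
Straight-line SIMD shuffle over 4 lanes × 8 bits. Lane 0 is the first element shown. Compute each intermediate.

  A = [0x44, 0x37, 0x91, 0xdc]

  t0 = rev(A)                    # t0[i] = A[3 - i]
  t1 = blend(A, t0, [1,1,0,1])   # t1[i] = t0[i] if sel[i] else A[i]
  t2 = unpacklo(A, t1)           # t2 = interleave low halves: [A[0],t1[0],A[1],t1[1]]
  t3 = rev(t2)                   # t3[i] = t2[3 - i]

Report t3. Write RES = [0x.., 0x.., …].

t0 = [0xdc, 0x91, 0x37, 0x44]
t1 = [0xdc, 0x91, 0x91, 0x44]
t2 = [0x44, 0xdc, 0x37, 0x91]
t3 = [0x91, 0x37, 0xdc, 0x44]

RES = [0x91, 0x37, 0xdc, 0x44]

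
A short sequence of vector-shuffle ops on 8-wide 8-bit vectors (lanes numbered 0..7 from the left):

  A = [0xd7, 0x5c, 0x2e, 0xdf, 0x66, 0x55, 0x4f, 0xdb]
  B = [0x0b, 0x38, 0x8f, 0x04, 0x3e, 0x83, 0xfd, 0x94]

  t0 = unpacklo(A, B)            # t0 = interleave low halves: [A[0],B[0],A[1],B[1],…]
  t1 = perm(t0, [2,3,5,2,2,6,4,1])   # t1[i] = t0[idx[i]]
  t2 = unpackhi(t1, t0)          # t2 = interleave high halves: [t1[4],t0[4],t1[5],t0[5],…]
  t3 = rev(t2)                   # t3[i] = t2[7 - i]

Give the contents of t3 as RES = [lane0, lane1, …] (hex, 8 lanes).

RES = [0x04, 0x0b, 0xdf, 0x2e, 0x8f, 0xdf, 0x2e, 0x5c]

  t0: d7 0b 5c 38 2e 8f df 04
  t1: 5c 38 8f 5c 5c df 2e 0b
  t2: 5c 2e df 8f 2e df 0b 04
  t3: 04 0b df 2e 8f df 2e 5c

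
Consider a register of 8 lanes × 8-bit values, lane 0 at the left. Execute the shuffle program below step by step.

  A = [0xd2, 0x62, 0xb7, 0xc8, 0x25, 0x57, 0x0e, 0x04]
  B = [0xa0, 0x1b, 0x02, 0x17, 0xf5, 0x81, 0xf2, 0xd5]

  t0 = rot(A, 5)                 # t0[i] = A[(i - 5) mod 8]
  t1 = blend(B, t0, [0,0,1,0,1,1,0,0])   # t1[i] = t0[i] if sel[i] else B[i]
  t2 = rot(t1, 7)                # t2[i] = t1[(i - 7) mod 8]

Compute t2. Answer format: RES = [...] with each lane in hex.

RES = [ 0x1b  0x57  0x17  0x04  0xd2  0xf2  0xd5  0xa0 ]

t0 = [0xc8, 0x25, 0x57, 0x0e, 0x04, 0xd2, 0x62, 0xb7]
t1 = [0xa0, 0x1b, 0x57, 0x17, 0x04, 0xd2, 0xf2, 0xd5]
t2 = [0x1b, 0x57, 0x17, 0x04, 0xd2, 0xf2, 0xd5, 0xa0]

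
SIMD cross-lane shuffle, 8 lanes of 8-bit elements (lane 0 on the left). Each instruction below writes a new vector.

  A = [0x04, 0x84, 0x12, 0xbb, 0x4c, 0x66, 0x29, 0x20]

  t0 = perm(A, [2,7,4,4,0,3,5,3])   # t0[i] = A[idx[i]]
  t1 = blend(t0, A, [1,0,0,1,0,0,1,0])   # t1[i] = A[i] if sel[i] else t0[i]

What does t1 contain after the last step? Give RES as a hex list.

RES = [0x04, 0x20, 0x4c, 0xbb, 0x04, 0xbb, 0x29, 0xbb]

  t0: 12 20 4c 4c 04 bb 66 bb
  t1: 04 20 4c bb 04 bb 29 bb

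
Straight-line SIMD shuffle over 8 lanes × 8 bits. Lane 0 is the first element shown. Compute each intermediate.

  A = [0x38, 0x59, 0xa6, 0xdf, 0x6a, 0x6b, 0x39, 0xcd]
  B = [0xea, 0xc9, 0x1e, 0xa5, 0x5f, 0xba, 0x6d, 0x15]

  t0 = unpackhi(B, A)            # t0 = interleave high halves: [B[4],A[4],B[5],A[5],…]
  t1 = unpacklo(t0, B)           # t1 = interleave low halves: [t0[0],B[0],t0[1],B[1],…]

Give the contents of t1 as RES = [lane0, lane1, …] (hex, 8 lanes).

RES = [ 0x5f  0xea  0x6a  0xc9  0xba  0x1e  0x6b  0xa5 ]

t0 = [0x5f, 0x6a, 0xba, 0x6b, 0x6d, 0x39, 0x15, 0xcd]
t1 = [0x5f, 0xea, 0x6a, 0xc9, 0xba, 0x1e, 0x6b, 0xa5]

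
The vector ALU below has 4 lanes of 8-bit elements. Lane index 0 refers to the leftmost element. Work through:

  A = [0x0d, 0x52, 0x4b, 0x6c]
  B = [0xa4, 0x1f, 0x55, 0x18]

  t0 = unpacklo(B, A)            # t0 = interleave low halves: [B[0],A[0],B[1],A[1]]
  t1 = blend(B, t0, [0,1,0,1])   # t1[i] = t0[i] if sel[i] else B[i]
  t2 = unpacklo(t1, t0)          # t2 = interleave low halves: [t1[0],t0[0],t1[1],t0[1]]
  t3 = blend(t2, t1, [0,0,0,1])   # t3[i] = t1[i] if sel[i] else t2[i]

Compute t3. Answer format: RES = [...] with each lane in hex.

  t0: a4 0d 1f 52
  t1: a4 0d 55 52
  t2: a4 a4 0d 0d
  t3: a4 a4 0d 52

RES = [0xa4, 0xa4, 0x0d, 0x52]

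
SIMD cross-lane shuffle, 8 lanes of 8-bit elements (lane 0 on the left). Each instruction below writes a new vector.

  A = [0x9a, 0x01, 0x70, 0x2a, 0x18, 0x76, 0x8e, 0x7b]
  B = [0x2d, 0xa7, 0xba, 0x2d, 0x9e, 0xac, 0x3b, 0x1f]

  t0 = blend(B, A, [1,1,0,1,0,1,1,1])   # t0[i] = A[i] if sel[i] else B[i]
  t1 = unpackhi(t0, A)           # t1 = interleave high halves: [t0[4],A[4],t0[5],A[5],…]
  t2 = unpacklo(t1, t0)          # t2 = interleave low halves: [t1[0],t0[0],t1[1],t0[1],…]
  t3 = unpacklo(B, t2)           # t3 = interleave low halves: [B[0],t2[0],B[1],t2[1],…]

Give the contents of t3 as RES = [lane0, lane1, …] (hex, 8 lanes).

RES = [ 0x2d  0x9e  0xa7  0x9a  0xba  0x18  0x2d  0x01 ]

→ t0 |9a|01|ba|2a|9e|76|8e|7b|
→ t1 |9e|18|76|76|8e|8e|7b|7b|
→ t2 |9e|9a|18|01|76|ba|76|2a|
→ t3 |2d|9e|a7|9a|ba|18|2d|01|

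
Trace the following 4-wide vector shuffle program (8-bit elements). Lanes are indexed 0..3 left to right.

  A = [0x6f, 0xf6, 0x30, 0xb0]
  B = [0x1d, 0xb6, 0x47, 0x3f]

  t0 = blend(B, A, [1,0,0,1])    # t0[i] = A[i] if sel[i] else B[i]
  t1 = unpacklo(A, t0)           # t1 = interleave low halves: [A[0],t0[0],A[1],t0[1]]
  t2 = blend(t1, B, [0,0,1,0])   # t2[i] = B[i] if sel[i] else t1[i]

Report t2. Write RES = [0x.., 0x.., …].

→ t0 |6f|b6|47|b0|
→ t1 |6f|6f|f6|b6|
→ t2 |6f|6f|47|b6|

RES = [0x6f, 0x6f, 0x47, 0xb6]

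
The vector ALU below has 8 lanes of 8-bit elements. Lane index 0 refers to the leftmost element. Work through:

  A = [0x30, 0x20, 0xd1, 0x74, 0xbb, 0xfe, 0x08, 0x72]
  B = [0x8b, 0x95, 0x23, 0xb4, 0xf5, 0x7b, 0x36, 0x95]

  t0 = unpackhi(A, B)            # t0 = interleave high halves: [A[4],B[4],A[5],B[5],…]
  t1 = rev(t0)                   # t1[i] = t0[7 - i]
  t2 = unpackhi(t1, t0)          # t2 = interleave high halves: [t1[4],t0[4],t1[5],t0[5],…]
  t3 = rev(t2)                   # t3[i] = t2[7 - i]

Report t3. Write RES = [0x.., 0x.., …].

RES = [ 0x95  0xbb  0x72  0xf5  0x36  0xfe  0x08  0x7b ]

t0 = [0xbb, 0xf5, 0xfe, 0x7b, 0x08, 0x36, 0x72, 0x95]
t1 = [0x95, 0x72, 0x36, 0x08, 0x7b, 0xfe, 0xf5, 0xbb]
t2 = [0x7b, 0x08, 0xfe, 0x36, 0xf5, 0x72, 0xbb, 0x95]
t3 = [0x95, 0xbb, 0x72, 0xf5, 0x36, 0xfe, 0x08, 0x7b]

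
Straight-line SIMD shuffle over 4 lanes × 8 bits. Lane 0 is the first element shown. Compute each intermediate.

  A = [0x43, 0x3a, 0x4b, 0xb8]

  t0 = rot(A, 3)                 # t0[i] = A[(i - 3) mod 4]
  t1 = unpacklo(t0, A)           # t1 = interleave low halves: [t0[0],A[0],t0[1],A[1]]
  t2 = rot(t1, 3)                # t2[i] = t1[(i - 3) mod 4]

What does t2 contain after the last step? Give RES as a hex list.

  t0: 3a 4b b8 43
  t1: 3a 43 4b 3a
  t2: 43 4b 3a 3a

RES = [0x43, 0x4b, 0x3a, 0x3a]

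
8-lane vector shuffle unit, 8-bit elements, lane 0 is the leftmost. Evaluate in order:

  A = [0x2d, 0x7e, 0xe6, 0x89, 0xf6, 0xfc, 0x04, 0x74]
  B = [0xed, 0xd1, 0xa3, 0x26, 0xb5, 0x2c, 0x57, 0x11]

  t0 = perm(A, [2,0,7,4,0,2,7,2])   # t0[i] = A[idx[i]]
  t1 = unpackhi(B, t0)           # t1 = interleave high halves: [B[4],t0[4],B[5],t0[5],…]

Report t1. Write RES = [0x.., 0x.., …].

RES = [ 0xb5  0x2d  0x2c  0xe6  0x57  0x74  0x11  0xe6 ]

t0 = [0xe6, 0x2d, 0x74, 0xf6, 0x2d, 0xe6, 0x74, 0xe6]
t1 = [0xb5, 0x2d, 0x2c, 0xe6, 0x57, 0x74, 0x11, 0xe6]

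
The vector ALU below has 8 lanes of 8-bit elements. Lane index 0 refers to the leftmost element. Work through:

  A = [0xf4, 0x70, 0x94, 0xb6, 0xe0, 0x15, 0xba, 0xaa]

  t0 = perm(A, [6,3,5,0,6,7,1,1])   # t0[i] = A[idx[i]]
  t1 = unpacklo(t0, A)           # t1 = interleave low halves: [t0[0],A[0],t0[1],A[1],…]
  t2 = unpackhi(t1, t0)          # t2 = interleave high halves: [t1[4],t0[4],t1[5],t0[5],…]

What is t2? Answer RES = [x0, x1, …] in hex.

→ t0 |ba|b6|15|f4|ba|aa|70|70|
→ t1 |ba|f4|b6|70|15|94|f4|b6|
→ t2 |15|ba|94|aa|f4|70|b6|70|

RES = [ 0x15  0xba  0x94  0xaa  0xf4  0x70  0xb6  0x70 ]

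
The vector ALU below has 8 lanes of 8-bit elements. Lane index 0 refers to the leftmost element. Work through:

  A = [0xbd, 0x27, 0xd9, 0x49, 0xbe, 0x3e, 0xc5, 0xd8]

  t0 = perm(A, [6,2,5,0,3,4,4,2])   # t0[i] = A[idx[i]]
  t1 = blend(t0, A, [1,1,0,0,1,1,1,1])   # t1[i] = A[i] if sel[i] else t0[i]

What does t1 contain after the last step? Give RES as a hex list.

RES = [ 0xbd  0x27  0x3e  0xbd  0xbe  0x3e  0xc5  0xd8 ]

  t0: c5 d9 3e bd 49 be be d9
  t1: bd 27 3e bd be 3e c5 d8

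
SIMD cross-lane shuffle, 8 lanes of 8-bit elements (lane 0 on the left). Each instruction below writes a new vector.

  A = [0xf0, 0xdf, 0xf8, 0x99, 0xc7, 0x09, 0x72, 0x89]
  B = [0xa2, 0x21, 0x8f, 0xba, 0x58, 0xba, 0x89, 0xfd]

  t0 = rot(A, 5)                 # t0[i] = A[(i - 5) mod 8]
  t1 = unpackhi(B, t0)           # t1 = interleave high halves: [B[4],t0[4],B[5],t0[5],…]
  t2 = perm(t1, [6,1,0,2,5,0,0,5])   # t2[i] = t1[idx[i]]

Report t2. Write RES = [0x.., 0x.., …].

RES = [0xfd, 0x89, 0x58, 0xba, 0xdf, 0x58, 0x58, 0xdf]

t0 = [0x99, 0xc7, 0x09, 0x72, 0x89, 0xf0, 0xdf, 0xf8]
t1 = [0x58, 0x89, 0xba, 0xf0, 0x89, 0xdf, 0xfd, 0xf8]
t2 = [0xfd, 0x89, 0x58, 0xba, 0xdf, 0x58, 0x58, 0xdf]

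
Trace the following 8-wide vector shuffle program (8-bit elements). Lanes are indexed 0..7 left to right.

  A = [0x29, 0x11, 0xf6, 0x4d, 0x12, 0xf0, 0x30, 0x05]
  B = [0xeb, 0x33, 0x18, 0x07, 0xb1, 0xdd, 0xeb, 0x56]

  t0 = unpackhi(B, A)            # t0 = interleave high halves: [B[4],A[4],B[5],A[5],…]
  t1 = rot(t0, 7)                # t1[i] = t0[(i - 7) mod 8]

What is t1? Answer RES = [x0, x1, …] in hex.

RES = [0x12, 0xdd, 0xf0, 0xeb, 0x30, 0x56, 0x05, 0xb1]

  t0: b1 12 dd f0 eb 30 56 05
  t1: 12 dd f0 eb 30 56 05 b1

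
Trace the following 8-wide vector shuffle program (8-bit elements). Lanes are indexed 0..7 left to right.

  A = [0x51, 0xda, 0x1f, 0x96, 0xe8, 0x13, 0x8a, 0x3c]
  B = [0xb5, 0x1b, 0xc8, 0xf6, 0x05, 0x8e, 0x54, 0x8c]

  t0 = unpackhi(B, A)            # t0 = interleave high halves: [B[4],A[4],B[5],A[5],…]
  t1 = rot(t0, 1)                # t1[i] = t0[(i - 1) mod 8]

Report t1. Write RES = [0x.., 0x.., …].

  t0: 05 e8 8e 13 54 8a 8c 3c
  t1: 3c 05 e8 8e 13 54 8a 8c

RES = [ 0x3c  0x05  0xe8  0x8e  0x13  0x54  0x8a  0x8c ]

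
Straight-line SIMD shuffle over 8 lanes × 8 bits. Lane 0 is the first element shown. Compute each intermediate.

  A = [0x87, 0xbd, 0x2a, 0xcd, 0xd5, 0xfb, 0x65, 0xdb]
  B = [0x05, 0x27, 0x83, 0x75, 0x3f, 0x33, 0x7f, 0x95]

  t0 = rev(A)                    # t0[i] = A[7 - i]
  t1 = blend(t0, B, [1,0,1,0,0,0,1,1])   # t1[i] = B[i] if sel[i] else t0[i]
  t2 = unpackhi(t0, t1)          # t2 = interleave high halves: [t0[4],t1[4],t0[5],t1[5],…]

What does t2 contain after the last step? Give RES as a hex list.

  t0: db 65 fb d5 cd 2a bd 87
  t1: 05 65 83 d5 cd 2a 7f 95
  t2: cd cd 2a 2a bd 7f 87 95

RES = [0xcd, 0xcd, 0x2a, 0x2a, 0xbd, 0x7f, 0x87, 0x95]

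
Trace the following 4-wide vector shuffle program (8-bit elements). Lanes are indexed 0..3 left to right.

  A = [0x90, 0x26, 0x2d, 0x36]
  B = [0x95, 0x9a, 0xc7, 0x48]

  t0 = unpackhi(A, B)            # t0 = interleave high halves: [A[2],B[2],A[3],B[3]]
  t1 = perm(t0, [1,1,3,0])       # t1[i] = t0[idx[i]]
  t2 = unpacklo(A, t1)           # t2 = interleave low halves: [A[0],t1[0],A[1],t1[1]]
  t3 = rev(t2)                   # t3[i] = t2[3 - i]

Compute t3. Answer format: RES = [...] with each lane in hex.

t0 = [0x2d, 0xc7, 0x36, 0x48]
t1 = [0xc7, 0xc7, 0x48, 0x2d]
t2 = [0x90, 0xc7, 0x26, 0xc7]
t3 = [0xc7, 0x26, 0xc7, 0x90]

RES = [ 0xc7  0x26  0xc7  0x90 ]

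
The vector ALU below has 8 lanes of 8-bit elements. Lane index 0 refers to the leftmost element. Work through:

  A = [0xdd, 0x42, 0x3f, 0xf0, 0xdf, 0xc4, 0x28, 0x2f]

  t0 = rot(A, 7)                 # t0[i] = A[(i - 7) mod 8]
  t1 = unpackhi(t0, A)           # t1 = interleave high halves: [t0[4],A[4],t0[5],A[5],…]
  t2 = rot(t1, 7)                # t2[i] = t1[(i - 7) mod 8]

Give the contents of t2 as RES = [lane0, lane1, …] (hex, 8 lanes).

RES = [ 0xdf  0x28  0xc4  0x2f  0x28  0xdd  0x2f  0xc4 ]

→ t0 |42|3f|f0|df|c4|28|2f|dd|
→ t1 |c4|df|28|c4|2f|28|dd|2f|
→ t2 |df|28|c4|2f|28|dd|2f|c4|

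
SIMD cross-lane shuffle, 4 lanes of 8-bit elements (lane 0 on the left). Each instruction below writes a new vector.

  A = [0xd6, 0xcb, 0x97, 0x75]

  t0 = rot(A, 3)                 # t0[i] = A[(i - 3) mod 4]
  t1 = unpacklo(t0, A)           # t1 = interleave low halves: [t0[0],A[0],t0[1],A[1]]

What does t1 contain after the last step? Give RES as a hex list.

  t0: cb 97 75 d6
  t1: cb d6 97 cb

RES = [ 0xcb  0xd6  0x97  0xcb ]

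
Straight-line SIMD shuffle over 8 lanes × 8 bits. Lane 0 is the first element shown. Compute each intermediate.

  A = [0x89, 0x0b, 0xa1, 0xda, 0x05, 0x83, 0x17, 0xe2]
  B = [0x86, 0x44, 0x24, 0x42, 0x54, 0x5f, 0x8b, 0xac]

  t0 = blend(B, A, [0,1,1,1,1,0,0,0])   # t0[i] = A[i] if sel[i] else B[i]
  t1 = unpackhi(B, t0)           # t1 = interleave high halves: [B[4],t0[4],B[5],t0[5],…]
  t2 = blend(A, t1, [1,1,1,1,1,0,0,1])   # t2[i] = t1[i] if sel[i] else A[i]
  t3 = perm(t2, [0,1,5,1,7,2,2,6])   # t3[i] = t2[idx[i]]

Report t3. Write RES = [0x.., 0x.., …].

→ t0 |86|0b|a1|da|05|5f|8b|ac|
→ t1 |54|05|5f|5f|8b|8b|ac|ac|
→ t2 |54|05|5f|5f|8b|83|17|ac|
→ t3 |54|05|83|05|ac|5f|5f|17|

RES = [0x54, 0x05, 0x83, 0x05, 0xac, 0x5f, 0x5f, 0x17]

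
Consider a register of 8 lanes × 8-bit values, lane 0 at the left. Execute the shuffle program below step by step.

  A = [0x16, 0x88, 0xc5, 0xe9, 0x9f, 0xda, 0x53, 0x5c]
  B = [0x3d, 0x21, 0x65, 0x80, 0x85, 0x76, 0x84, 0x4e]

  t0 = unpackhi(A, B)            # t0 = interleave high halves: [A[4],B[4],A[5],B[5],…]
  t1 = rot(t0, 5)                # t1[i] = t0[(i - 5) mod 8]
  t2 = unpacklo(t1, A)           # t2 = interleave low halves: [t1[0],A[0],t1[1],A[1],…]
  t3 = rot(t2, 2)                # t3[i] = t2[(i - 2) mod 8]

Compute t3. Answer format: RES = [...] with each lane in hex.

→ t0 |9f|85|da|76|53|84|5c|4e|
→ t1 |76|53|84|5c|4e|9f|85|da|
→ t2 |76|16|53|88|84|c5|5c|e9|
→ t3 |5c|e9|76|16|53|88|84|c5|

RES = [0x5c, 0xe9, 0x76, 0x16, 0x53, 0x88, 0x84, 0xc5]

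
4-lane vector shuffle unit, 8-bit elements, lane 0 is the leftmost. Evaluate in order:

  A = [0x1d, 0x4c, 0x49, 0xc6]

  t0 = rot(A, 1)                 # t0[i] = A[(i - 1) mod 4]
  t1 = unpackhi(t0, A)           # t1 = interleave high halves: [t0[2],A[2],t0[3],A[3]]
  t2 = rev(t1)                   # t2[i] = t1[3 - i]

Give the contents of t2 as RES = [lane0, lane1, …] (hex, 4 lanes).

RES = [ 0xc6  0x49  0x49  0x4c ]

  t0: c6 1d 4c 49
  t1: 4c 49 49 c6
  t2: c6 49 49 4c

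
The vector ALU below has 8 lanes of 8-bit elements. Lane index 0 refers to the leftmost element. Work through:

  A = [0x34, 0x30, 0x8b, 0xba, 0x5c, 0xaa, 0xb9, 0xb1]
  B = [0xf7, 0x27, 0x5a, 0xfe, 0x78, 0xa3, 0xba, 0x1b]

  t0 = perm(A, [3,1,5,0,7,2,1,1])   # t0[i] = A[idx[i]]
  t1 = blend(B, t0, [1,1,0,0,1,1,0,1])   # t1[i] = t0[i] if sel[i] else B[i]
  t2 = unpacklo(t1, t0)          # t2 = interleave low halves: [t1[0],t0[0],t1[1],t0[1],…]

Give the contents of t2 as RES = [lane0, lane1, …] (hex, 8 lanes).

→ t0 |ba|30|aa|34|b1|8b|30|30|
→ t1 |ba|30|5a|fe|b1|8b|ba|30|
→ t2 |ba|ba|30|30|5a|aa|fe|34|

RES = [0xba, 0xba, 0x30, 0x30, 0x5a, 0xaa, 0xfe, 0x34]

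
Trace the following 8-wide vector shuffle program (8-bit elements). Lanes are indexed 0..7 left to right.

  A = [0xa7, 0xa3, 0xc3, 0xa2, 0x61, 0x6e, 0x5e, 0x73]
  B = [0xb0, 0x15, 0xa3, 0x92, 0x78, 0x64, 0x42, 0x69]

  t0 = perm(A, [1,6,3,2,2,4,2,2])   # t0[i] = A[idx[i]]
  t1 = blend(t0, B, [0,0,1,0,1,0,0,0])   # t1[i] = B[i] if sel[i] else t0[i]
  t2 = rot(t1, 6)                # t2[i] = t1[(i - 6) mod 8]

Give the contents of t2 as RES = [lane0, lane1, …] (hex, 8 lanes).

RES = [ 0xa3  0xc3  0x78  0x61  0xc3  0xc3  0xa3  0x5e ]

→ t0 |a3|5e|a2|c3|c3|61|c3|c3|
→ t1 |a3|5e|a3|c3|78|61|c3|c3|
→ t2 |a3|c3|78|61|c3|c3|a3|5e|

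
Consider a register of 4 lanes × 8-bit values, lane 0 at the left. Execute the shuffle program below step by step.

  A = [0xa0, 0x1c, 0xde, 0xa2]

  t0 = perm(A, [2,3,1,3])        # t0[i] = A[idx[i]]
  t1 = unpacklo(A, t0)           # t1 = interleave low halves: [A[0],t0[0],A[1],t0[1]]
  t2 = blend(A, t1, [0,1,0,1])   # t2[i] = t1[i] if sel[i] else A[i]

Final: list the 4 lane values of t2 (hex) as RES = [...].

→ t0 |de|a2|1c|a2|
→ t1 |a0|de|1c|a2|
→ t2 |a0|de|de|a2|

RES = [ 0xa0  0xde  0xde  0xa2 ]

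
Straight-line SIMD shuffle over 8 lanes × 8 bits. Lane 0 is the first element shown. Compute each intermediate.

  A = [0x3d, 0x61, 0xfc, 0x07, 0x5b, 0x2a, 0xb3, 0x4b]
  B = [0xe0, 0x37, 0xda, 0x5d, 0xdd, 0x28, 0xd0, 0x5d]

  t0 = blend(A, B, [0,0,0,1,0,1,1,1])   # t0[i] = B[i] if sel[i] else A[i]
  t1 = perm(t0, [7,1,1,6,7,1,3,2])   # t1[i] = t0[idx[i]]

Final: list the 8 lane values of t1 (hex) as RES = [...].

→ t0 |3d|61|fc|5d|5b|28|d0|5d|
→ t1 |5d|61|61|d0|5d|61|5d|fc|

RES = [ 0x5d  0x61  0x61  0xd0  0x5d  0x61  0x5d  0xfc ]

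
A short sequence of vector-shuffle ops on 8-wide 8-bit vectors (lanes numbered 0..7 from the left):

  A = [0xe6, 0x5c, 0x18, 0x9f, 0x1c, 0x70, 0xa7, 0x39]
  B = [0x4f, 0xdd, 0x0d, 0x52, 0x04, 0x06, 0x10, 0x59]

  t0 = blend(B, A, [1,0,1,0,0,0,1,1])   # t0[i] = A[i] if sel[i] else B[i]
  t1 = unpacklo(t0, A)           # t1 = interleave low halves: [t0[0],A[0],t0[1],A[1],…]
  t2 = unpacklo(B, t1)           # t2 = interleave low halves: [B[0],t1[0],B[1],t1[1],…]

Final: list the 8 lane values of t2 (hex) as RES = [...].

RES = [ 0x4f  0xe6  0xdd  0xe6  0x0d  0xdd  0x52  0x5c ]

→ t0 |e6|dd|18|52|04|06|a7|39|
→ t1 |e6|e6|dd|5c|18|18|52|9f|
→ t2 |4f|e6|dd|e6|0d|dd|52|5c|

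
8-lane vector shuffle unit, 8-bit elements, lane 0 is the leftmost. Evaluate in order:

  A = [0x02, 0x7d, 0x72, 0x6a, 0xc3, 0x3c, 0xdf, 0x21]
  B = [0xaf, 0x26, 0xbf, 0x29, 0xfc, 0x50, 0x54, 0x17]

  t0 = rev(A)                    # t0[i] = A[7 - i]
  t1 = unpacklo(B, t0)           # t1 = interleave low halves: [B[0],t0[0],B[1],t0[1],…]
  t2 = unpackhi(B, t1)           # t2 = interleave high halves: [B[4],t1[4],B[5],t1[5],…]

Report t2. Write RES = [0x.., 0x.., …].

t0 = [0x21, 0xdf, 0x3c, 0xc3, 0x6a, 0x72, 0x7d, 0x02]
t1 = [0xaf, 0x21, 0x26, 0xdf, 0xbf, 0x3c, 0x29, 0xc3]
t2 = [0xfc, 0xbf, 0x50, 0x3c, 0x54, 0x29, 0x17, 0xc3]

RES = [ 0xfc  0xbf  0x50  0x3c  0x54  0x29  0x17  0xc3 ]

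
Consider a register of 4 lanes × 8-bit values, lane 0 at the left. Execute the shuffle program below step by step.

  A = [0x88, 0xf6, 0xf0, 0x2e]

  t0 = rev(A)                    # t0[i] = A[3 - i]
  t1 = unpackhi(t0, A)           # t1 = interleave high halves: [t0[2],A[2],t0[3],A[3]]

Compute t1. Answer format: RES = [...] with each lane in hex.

RES = [ 0xf6  0xf0  0x88  0x2e ]

  t0: 2e f0 f6 88
  t1: f6 f0 88 2e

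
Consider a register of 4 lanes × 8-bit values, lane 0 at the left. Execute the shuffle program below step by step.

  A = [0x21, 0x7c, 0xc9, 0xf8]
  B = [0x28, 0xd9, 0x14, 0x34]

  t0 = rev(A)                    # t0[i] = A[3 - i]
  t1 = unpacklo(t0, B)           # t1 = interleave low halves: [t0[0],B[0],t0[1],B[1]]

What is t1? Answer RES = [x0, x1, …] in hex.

RES = [0xf8, 0x28, 0xc9, 0xd9]

t0 = [0xf8, 0xc9, 0x7c, 0x21]
t1 = [0xf8, 0x28, 0xc9, 0xd9]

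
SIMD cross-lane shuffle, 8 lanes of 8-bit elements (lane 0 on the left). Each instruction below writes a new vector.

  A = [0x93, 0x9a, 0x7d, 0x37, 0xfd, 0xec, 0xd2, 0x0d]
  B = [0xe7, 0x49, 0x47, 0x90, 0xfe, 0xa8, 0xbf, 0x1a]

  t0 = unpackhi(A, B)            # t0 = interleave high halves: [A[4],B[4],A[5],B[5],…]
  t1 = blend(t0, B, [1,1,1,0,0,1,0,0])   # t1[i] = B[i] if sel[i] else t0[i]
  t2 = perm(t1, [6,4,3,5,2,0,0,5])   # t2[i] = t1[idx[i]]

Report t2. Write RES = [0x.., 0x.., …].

RES = [ 0x0d  0xd2  0xa8  0xa8  0x47  0xe7  0xe7  0xa8 ]

t0 = [0xfd, 0xfe, 0xec, 0xa8, 0xd2, 0xbf, 0x0d, 0x1a]
t1 = [0xe7, 0x49, 0x47, 0xa8, 0xd2, 0xa8, 0x0d, 0x1a]
t2 = [0x0d, 0xd2, 0xa8, 0xa8, 0x47, 0xe7, 0xe7, 0xa8]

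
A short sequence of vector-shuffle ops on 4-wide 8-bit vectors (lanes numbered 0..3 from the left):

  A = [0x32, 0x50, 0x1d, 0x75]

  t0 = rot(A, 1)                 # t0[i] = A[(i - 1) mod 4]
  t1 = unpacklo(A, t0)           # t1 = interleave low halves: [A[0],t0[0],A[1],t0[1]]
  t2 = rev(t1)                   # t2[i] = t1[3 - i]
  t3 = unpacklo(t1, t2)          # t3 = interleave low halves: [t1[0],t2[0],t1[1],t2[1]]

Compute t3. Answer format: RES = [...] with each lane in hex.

→ t0 |75|32|50|1d|
→ t1 |32|75|50|32|
→ t2 |32|50|75|32|
→ t3 |32|32|75|50|

RES = [ 0x32  0x32  0x75  0x50 ]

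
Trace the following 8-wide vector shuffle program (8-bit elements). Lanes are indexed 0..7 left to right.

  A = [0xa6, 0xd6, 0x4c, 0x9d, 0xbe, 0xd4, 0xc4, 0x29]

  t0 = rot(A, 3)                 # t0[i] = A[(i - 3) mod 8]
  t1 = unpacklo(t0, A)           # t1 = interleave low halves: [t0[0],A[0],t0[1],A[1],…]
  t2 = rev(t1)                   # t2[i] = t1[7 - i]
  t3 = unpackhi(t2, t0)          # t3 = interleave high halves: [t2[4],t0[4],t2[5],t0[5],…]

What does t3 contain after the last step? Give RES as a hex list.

RES = [0xd6, 0xd6, 0xc4, 0x4c, 0xa6, 0x9d, 0xd4, 0xbe]

→ t0 |d4|c4|29|a6|d6|4c|9d|be|
→ t1 |d4|a6|c4|d6|29|4c|a6|9d|
→ t2 |9d|a6|4c|29|d6|c4|a6|d4|
→ t3 |d6|d6|c4|4c|a6|9d|d4|be|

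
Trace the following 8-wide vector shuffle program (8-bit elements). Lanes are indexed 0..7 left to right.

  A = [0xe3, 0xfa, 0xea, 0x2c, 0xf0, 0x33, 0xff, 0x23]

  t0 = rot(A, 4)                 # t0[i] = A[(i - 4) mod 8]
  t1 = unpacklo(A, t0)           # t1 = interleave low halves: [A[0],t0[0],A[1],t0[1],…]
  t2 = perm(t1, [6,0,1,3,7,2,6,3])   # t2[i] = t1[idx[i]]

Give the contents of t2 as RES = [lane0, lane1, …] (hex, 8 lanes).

t0 = [0xf0, 0x33, 0xff, 0x23, 0xe3, 0xfa, 0xea, 0x2c]
t1 = [0xe3, 0xf0, 0xfa, 0x33, 0xea, 0xff, 0x2c, 0x23]
t2 = [0x2c, 0xe3, 0xf0, 0x33, 0x23, 0xfa, 0x2c, 0x33]

RES = [0x2c, 0xe3, 0xf0, 0x33, 0x23, 0xfa, 0x2c, 0x33]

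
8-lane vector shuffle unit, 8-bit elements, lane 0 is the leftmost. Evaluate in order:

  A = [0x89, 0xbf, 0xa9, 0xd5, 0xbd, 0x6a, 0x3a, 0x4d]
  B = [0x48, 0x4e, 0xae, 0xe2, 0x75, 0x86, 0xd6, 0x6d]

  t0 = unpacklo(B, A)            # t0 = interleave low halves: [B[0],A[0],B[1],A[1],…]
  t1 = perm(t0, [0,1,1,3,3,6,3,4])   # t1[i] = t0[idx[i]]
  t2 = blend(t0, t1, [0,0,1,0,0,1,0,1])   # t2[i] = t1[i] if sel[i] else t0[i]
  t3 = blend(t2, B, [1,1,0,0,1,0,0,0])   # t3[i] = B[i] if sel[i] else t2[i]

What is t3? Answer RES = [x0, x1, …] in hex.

  t0: 48 89 4e bf ae a9 e2 d5
  t1: 48 89 89 bf bf e2 bf ae
  t2: 48 89 89 bf ae e2 e2 ae
  t3: 48 4e 89 bf 75 e2 e2 ae

RES = [ 0x48  0x4e  0x89  0xbf  0x75  0xe2  0xe2  0xae ]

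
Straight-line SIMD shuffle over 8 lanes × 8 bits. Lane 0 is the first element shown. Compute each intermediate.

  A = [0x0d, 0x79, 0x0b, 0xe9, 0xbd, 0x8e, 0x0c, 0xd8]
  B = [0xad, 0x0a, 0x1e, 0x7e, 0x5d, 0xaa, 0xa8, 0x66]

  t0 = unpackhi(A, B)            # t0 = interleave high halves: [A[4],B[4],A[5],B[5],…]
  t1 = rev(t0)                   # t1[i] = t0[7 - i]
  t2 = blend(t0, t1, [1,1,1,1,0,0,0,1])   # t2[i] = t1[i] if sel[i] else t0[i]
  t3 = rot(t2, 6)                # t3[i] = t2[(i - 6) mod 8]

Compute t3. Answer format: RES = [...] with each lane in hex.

→ t0 |bd|5d|8e|aa|0c|a8|d8|66|
→ t1 |66|d8|a8|0c|aa|8e|5d|bd|
→ t2 |66|d8|a8|0c|0c|a8|d8|bd|
→ t3 |a8|0c|0c|a8|d8|bd|66|d8|

RES = [ 0xa8  0x0c  0x0c  0xa8  0xd8  0xbd  0x66  0xd8 ]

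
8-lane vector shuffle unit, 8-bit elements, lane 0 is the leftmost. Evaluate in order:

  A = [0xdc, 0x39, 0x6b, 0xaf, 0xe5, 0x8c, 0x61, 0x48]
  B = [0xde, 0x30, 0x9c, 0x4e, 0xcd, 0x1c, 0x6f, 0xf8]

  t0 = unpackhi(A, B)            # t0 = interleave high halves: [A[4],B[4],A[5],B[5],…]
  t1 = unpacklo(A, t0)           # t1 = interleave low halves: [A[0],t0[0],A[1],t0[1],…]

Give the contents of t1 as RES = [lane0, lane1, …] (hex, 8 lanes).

RES = [0xdc, 0xe5, 0x39, 0xcd, 0x6b, 0x8c, 0xaf, 0x1c]

  t0: e5 cd 8c 1c 61 6f 48 f8
  t1: dc e5 39 cd 6b 8c af 1c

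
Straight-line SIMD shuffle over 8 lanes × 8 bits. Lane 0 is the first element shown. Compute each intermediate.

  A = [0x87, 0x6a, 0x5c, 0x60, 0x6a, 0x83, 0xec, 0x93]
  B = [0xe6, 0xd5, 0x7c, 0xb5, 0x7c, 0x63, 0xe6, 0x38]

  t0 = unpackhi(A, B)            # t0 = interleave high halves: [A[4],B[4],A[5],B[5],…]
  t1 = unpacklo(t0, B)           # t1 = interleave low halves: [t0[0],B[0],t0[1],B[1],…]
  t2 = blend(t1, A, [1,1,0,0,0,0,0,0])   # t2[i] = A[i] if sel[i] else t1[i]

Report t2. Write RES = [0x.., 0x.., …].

t0 = [0x6a, 0x7c, 0x83, 0x63, 0xec, 0xe6, 0x93, 0x38]
t1 = [0x6a, 0xe6, 0x7c, 0xd5, 0x83, 0x7c, 0x63, 0xb5]
t2 = [0x87, 0x6a, 0x7c, 0xd5, 0x83, 0x7c, 0x63, 0xb5]

RES = [ 0x87  0x6a  0x7c  0xd5  0x83  0x7c  0x63  0xb5 ]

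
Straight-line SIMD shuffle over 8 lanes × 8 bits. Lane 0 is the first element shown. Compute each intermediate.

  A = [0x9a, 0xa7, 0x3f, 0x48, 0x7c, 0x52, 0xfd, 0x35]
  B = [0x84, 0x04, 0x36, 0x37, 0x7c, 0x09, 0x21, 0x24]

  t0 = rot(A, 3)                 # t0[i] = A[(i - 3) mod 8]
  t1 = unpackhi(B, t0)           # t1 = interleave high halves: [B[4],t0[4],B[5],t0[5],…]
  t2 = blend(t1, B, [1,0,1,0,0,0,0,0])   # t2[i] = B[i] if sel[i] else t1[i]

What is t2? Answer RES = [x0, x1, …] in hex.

RES = [ 0x84  0xa7  0x36  0x3f  0x21  0x48  0x24  0x7c ]

  t0: 52 fd 35 9a a7 3f 48 7c
  t1: 7c a7 09 3f 21 48 24 7c
  t2: 84 a7 36 3f 21 48 24 7c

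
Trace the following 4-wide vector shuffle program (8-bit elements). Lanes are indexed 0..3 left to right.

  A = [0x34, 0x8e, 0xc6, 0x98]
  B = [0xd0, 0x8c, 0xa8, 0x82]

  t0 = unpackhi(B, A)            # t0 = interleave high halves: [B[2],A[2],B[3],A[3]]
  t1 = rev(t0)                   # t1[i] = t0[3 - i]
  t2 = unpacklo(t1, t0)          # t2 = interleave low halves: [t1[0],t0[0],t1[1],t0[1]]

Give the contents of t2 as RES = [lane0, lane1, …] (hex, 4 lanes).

RES = [0x98, 0xa8, 0x82, 0xc6]

t0 = [0xa8, 0xc6, 0x82, 0x98]
t1 = [0x98, 0x82, 0xc6, 0xa8]
t2 = [0x98, 0xa8, 0x82, 0xc6]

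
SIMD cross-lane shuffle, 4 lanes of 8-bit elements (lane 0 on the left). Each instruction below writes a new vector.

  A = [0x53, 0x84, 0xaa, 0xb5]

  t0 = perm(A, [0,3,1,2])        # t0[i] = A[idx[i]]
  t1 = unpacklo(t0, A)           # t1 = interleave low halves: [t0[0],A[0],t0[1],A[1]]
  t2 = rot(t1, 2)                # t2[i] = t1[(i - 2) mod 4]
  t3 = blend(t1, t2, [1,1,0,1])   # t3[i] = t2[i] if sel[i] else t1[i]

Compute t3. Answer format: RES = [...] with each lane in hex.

RES = [ 0xb5  0x84  0xb5  0x53 ]

→ t0 |53|b5|84|aa|
→ t1 |53|53|b5|84|
→ t2 |b5|84|53|53|
→ t3 |b5|84|b5|53|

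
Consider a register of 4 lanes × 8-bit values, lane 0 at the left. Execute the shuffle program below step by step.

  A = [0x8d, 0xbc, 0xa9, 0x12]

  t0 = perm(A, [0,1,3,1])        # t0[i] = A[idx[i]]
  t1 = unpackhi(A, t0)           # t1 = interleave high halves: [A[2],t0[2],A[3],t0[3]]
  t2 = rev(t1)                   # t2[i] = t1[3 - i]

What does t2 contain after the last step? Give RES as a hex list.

RES = [ 0xbc  0x12  0x12  0xa9 ]

t0 = [0x8d, 0xbc, 0x12, 0xbc]
t1 = [0xa9, 0x12, 0x12, 0xbc]
t2 = [0xbc, 0x12, 0x12, 0xa9]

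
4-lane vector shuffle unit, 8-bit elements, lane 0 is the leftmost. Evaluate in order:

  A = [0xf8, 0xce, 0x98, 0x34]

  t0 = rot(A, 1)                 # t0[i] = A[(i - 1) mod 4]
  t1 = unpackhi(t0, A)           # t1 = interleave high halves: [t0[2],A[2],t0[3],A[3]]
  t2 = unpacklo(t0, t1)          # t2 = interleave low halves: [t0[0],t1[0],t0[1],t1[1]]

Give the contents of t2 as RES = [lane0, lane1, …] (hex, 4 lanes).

RES = [ 0x34  0xce  0xf8  0x98 ]

  t0: 34 f8 ce 98
  t1: ce 98 98 34
  t2: 34 ce f8 98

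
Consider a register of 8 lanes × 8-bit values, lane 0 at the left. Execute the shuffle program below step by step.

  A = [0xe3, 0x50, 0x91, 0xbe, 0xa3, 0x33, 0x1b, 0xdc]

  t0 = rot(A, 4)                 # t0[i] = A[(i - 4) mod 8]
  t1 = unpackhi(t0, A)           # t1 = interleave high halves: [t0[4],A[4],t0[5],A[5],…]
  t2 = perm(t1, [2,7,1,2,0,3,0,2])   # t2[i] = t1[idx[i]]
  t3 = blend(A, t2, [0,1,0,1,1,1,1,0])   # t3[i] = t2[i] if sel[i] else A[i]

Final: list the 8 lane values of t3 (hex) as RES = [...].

→ t0 |a3|33|1b|dc|e3|50|91|be|
→ t1 |e3|a3|50|33|91|1b|be|dc|
→ t2 |50|dc|a3|50|e3|33|e3|50|
→ t3 |e3|dc|91|50|e3|33|e3|dc|

RES = [ 0xe3  0xdc  0x91  0x50  0xe3  0x33  0xe3  0xdc ]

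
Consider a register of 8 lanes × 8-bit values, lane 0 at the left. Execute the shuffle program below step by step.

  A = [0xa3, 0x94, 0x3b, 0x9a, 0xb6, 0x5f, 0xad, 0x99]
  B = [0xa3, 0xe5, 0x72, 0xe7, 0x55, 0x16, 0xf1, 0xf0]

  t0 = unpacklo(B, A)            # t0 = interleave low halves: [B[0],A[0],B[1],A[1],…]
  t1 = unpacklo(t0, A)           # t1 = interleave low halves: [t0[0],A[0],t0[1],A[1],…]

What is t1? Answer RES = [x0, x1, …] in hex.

  t0: a3 a3 e5 94 72 3b e7 9a
  t1: a3 a3 a3 94 e5 3b 94 9a

RES = [ 0xa3  0xa3  0xa3  0x94  0xe5  0x3b  0x94  0x9a ]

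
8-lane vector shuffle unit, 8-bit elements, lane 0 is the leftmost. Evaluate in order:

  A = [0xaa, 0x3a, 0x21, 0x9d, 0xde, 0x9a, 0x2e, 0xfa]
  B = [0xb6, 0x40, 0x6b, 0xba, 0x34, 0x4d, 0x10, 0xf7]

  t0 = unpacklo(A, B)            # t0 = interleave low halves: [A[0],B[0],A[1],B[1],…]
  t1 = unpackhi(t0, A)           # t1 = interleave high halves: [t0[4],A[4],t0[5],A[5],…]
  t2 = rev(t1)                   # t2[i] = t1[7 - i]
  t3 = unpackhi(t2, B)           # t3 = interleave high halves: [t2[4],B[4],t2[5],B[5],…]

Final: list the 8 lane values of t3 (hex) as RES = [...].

RES = [0x9a, 0x34, 0x6b, 0x4d, 0xde, 0x10, 0x21, 0xf7]

t0 = [0xaa, 0xb6, 0x3a, 0x40, 0x21, 0x6b, 0x9d, 0xba]
t1 = [0x21, 0xde, 0x6b, 0x9a, 0x9d, 0x2e, 0xba, 0xfa]
t2 = [0xfa, 0xba, 0x2e, 0x9d, 0x9a, 0x6b, 0xde, 0x21]
t3 = [0x9a, 0x34, 0x6b, 0x4d, 0xde, 0x10, 0x21, 0xf7]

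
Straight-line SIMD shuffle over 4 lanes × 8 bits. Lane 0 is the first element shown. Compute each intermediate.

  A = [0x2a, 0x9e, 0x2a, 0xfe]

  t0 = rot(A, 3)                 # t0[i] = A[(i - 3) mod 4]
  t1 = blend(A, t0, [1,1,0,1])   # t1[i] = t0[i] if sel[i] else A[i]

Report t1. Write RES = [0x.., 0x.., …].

t0 = [0x9e, 0x2a, 0xfe, 0x2a]
t1 = [0x9e, 0x2a, 0x2a, 0x2a]

RES = [ 0x9e  0x2a  0x2a  0x2a ]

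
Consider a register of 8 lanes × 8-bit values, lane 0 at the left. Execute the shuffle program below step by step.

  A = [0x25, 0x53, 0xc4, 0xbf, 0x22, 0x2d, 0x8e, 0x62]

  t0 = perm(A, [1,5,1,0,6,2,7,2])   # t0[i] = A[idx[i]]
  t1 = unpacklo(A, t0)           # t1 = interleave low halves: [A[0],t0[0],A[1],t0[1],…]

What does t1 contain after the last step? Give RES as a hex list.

  t0: 53 2d 53 25 8e c4 62 c4
  t1: 25 53 53 2d c4 53 bf 25

RES = [ 0x25  0x53  0x53  0x2d  0xc4  0x53  0xbf  0x25 ]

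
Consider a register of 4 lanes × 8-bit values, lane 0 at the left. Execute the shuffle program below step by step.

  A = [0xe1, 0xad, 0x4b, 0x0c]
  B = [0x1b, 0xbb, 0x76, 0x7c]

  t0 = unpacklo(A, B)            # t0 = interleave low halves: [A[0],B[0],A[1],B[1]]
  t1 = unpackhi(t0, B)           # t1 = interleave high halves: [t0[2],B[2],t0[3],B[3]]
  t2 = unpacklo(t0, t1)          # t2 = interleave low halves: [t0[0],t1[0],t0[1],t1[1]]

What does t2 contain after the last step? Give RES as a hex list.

RES = [ 0xe1  0xad  0x1b  0x76 ]

  t0: e1 1b ad bb
  t1: ad 76 bb 7c
  t2: e1 ad 1b 76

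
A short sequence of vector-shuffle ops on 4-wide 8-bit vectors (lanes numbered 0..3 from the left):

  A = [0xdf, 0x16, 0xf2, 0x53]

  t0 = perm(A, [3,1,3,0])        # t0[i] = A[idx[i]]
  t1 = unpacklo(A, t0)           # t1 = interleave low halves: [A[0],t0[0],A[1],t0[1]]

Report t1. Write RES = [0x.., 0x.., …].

RES = [ 0xdf  0x53  0x16  0x16 ]

→ t0 |53|16|53|df|
→ t1 |df|53|16|16|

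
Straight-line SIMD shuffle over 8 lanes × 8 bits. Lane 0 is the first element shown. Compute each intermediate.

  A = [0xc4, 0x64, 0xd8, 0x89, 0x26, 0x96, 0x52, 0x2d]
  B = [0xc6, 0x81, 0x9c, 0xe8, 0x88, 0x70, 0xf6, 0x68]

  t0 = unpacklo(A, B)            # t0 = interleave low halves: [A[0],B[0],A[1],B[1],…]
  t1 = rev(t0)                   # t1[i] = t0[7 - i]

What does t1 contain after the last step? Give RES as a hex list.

t0 = [0xc4, 0xc6, 0x64, 0x81, 0xd8, 0x9c, 0x89, 0xe8]
t1 = [0xe8, 0x89, 0x9c, 0xd8, 0x81, 0x64, 0xc6, 0xc4]

RES = [ 0xe8  0x89  0x9c  0xd8  0x81  0x64  0xc6  0xc4 ]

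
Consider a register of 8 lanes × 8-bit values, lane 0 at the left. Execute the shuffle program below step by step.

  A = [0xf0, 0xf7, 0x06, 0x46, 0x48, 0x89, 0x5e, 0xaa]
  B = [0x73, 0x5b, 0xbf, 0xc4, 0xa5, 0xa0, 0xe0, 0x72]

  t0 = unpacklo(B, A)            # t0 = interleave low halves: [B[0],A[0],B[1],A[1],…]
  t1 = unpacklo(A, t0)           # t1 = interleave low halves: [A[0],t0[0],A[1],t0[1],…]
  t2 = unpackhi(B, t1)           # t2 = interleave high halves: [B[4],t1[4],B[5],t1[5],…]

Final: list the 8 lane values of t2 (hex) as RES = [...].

RES = [ 0xa5  0x06  0xa0  0x5b  0xe0  0x46  0x72  0xf7 ]

  t0: 73 f0 5b f7 bf 06 c4 46
  t1: f0 73 f7 f0 06 5b 46 f7
  t2: a5 06 a0 5b e0 46 72 f7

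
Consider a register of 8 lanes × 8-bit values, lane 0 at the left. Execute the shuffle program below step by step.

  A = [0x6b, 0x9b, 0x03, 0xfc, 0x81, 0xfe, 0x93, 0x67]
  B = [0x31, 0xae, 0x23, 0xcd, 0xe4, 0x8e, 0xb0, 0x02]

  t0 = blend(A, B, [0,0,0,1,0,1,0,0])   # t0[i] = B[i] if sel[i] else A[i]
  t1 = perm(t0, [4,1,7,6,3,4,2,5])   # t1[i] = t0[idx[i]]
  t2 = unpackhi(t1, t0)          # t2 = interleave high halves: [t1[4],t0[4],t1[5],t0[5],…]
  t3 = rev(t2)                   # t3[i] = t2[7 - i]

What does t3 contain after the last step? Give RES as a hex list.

  t0: 6b 9b 03 cd 81 8e 93 67
  t1: 81 9b 67 93 cd 81 03 8e
  t2: cd 81 81 8e 03 93 8e 67
  t3: 67 8e 93 03 8e 81 81 cd

RES = [ 0x67  0x8e  0x93  0x03  0x8e  0x81  0x81  0xcd ]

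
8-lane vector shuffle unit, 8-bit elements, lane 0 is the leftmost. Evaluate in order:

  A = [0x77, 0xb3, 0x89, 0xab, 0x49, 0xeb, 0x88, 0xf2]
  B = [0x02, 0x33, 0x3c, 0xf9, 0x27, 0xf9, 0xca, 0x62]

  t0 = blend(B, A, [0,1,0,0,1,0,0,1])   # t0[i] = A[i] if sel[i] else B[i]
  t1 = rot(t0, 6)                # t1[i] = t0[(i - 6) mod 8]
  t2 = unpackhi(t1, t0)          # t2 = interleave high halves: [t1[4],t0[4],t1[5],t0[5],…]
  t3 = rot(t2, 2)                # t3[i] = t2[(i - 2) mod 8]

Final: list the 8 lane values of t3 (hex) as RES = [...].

RES = [0xb3, 0xf2, 0xca, 0x49, 0xf2, 0xf9, 0x02, 0xca]

  t0: 02 b3 3c f9 49 f9 ca f2
  t1: 3c f9 49 f9 ca f2 02 b3
  t2: ca 49 f2 f9 02 ca b3 f2
  t3: b3 f2 ca 49 f2 f9 02 ca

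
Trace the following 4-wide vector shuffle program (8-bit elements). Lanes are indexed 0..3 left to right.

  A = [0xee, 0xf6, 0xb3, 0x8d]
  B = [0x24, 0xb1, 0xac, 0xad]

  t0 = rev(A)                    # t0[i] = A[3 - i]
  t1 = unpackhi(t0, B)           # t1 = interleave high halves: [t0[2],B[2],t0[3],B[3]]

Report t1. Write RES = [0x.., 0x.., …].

  t0: 8d b3 f6 ee
  t1: f6 ac ee ad

RES = [0xf6, 0xac, 0xee, 0xad]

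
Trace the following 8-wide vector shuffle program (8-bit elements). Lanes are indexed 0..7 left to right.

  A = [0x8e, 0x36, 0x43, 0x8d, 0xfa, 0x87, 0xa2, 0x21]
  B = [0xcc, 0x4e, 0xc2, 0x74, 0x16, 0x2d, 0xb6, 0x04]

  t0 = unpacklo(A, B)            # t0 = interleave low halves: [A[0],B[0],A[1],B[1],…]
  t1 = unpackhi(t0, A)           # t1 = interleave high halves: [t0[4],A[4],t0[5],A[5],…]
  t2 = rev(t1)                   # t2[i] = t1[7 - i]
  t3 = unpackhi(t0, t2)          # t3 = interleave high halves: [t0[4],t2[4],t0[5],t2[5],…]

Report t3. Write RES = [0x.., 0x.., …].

RES = [0x43, 0x87, 0xc2, 0xc2, 0x8d, 0xfa, 0x74, 0x43]

t0 = [0x8e, 0xcc, 0x36, 0x4e, 0x43, 0xc2, 0x8d, 0x74]
t1 = [0x43, 0xfa, 0xc2, 0x87, 0x8d, 0xa2, 0x74, 0x21]
t2 = [0x21, 0x74, 0xa2, 0x8d, 0x87, 0xc2, 0xfa, 0x43]
t3 = [0x43, 0x87, 0xc2, 0xc2, 0x8d, 0xfa, 0x74, 0x43]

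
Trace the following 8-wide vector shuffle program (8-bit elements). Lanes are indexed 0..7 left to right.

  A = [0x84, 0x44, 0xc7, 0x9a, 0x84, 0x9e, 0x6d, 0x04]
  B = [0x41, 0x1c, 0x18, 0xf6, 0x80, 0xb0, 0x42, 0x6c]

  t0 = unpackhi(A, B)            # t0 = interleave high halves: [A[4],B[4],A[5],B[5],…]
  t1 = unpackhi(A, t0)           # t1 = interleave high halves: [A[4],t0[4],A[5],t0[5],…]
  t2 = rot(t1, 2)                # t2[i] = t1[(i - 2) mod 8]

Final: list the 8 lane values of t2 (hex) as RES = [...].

→ t0 |84|80|9e|b0|6d|42|04|6c|
→ t1 |84|6d|9e|42|6d|04|04|6c|
→ t2 |04|6c|84|6d|9e|42|6d|04|

RES = [0x04, 0x6c, 0x84, 0x6d, 0x9e, 0x42, 0x6d, 0x04]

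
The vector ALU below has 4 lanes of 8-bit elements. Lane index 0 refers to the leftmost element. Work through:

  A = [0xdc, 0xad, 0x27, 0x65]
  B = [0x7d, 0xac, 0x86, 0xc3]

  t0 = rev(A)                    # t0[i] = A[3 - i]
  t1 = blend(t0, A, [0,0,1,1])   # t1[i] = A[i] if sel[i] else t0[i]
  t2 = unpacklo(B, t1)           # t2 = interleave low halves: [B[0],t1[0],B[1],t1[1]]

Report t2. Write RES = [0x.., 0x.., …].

RES = [ 0x7d  0x65  0xac  0x27 ]

  t0: 65 27 ad dc
  t1: 65 27 27 65
  t2: 7d 65 ac 27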